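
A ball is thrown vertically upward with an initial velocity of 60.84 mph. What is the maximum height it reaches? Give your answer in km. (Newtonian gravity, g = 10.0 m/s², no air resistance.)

v₀ = 60.84 mph × 0.44704 = 27.1979 m/s
h_max = v₀² / (2g) = 27.1979² / (2 × 10.0) = 739.726 / 20.0 = 36.9863 m
h_max = 36.9863 m / 1000.0 = 0.03699 km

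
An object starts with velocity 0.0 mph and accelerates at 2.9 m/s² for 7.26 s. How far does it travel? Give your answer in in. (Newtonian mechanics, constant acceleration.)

v₀ = 0.0 mph × 0.44704 = 0.0 m/s
d = v₀ × t + ½ × a × t² = 0.0 × 7.26 + 0.5 × 2.9 × 7.26² = 76.426 m
d = 76.426 m / 0.0254 = 3009 in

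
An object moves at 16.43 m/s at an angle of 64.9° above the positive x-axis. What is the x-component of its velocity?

vₓ = v cos(θ) = 16.43 × cos(64.9°) = 6.97 m/s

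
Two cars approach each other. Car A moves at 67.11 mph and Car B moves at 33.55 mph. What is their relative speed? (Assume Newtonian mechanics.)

v_rel = v_A + v_B = 67.11 + 33.55 = 100.66 mph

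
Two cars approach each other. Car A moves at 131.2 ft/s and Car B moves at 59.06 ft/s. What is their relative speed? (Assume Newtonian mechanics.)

v_rel = v_A + v_B = 131.2 + 59.06 = 190.26 ft/s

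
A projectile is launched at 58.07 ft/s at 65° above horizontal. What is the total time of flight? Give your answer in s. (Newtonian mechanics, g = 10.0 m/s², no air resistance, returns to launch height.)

v₀ = 58.07 ft/s × 0.3048 = 17.6997 m/s
T = 2 × v₀ × sin(θ) / g = 2 × 17.6997 × sin(65°) / 10.0 = 2 × 17.6997 × 0.906308 / 10.0 = 3.208 s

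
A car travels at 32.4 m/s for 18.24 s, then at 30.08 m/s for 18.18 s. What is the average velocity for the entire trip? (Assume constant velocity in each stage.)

d₁ = v₁t₁ = 32.4 × 18.24 = 590.976 m
d₂ = v₂t₂ = 30.08 × 18.18 = 546.8544 m
d_total = 1137.8304 m, t_total = 36.42 s
v_avg = d_total/t_total = 1137.8304/36.42 = 31.24 m/s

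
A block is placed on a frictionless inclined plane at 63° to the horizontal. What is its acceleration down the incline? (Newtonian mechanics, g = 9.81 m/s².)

a = g sin(θ) = 9.81 × sin(63°) = 9.81 × 0.891 = 8.74 m/s²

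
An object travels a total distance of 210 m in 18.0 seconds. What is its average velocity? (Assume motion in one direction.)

v_avg = Δd / Δt = 210 / 18.0 = 11.67 m/s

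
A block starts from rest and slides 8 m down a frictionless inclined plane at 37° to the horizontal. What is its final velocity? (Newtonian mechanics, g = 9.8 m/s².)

a = g sin(θ) = 9.8 × sin(37°) = 5.8978 m/s²
v = √(2ad) = √(2 × 5.8978 × 8) = 9.71 m/s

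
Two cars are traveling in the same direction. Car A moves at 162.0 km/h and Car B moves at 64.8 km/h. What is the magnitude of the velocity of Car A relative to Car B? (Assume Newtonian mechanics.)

v_rel = |v_A - v_B| = |162.0 - 64.8| = 97.2 km/h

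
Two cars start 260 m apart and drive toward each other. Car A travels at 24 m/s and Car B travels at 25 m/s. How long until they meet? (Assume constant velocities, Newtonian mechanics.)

Combined speed: v_combined = 24 + 25 = 49 m/s
Time to meet: t = d/v_combined = 260/49 = 5.31 s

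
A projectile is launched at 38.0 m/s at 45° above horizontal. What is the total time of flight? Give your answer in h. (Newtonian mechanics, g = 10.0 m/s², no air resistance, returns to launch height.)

T = 2 × v₀ × sin(θ) / g = 2 × 38.0 × sin(45°) / 10.0 = 2 × 38.0 × 0.707107 / 10.0 = 5.37401 s
T = 5.37401 s / 3600.0 = 0.001493 h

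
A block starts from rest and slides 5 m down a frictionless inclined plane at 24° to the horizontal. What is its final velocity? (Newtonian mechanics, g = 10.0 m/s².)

a = g sin(θ) = 10.0 × sin(24°) = 4.0674 m/s²
v = √(2ad) = √(2 × 4.0674 × 5) = 6.38 m/s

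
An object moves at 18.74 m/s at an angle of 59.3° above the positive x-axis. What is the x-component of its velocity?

vₓ = v cos(θ) = 18.74 × cos(59.3°) = 9.57 m/s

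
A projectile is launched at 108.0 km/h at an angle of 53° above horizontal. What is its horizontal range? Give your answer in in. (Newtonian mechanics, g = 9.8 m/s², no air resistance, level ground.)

v₀ = 108.0 km/h × 0.2777777777777778 = 30.0 m/s
R = v₀² × sin(2θ) / g = 30.0² × sin(2 × 53°) / 9.8 = 900.0 × 0.961262 / 9.8 = 88.2792 m
R = 88.2792 m / 0.0254 = 3476 in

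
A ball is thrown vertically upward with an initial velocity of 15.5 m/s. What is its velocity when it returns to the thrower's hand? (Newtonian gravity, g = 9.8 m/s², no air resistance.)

By conservation of energy (no air resistance), the ball returns to the throw height with the same speed as launch, but directed downward.
|v_ground| = v₀ = 15.5 m/s
v_ground = 15.5 m/s (downward)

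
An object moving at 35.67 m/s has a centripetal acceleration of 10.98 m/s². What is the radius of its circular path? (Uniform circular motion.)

r = v²/a_c = 35.67²/10.98 = 115.88 m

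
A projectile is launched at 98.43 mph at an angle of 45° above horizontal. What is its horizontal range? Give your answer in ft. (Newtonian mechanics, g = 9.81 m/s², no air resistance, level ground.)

v₀ = 98.43 mph × 0.44704 = 44.0021 m/s
R = v₀² × sin(2θ) / g = 44.0021² × sin(2 × 45°) / 9.81 = 1936.18 × 1.0 / 9.81 = 197.368 m
R = 197.368 m / 0.3048 = 647.5 ft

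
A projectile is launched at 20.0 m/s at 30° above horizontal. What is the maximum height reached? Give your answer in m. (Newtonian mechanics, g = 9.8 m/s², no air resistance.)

H = v₀² × sin²(θ) / (2g) = 20.0² × sin(30°)² / (2 × 9.8) = 400.0 × 0.25 / 19.6 = 5.102 m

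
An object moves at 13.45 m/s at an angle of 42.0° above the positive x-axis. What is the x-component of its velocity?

vₓ = v cos(θ) = 13.45 × cos(42.0°) = 10.0 m/s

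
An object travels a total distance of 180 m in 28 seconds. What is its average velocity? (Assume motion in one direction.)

v_avg = Δd / Δt = 180 / 28 = 6.43 m/s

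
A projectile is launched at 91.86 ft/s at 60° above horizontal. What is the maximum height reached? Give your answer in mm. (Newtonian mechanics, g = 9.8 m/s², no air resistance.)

v₀ = 91.86 ft/s × 0.3048 = 27.9989 m/s
H = v₀² × sin²(θ) / (2g) = 27.9989² × sin(60°)² / (2 × 9.8) = 783.938 × 0.75 / 19.6 = 29.9976 m
H = 29.9976 m / 0.001 = 30000 mm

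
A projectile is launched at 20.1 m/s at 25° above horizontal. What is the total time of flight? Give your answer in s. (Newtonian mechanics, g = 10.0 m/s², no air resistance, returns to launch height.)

T = 2 × v₀ × sin(θ) / g = 2 × 20.1 × sin(25°) / 10.0 = 2 × 20.1 × 0.422618 / 10.0 = 1.699 s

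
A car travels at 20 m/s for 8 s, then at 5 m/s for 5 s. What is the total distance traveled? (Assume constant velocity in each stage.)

d₁ = v₁t₁ = 20 × 8 = 160 m
d₂ = v₂t₂ = 5 × 5 = 25 m
d_total = 160 + 25 = 185 m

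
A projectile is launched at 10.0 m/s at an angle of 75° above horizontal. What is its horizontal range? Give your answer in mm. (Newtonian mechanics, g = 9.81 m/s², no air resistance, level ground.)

R = v₀² × sin(2θ) / g = 10.0² × sin(2 × 75°) / 9.81 = 100.0 × 0.5 / 9.81 = 5.09684 m
R = 5.09684 m / 0.001 = 5097 mm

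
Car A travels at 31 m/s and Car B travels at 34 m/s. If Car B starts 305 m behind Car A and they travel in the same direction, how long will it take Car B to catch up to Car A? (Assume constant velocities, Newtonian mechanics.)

Relative speed: v_rel = 34 - 31 = 3 m/s
Time to catch: t = d₀/v_rel = 305/3 = 101.67 s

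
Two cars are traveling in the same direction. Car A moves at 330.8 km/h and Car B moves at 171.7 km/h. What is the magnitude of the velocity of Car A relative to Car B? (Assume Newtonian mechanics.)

v_rel = |v_A - v_B| = |330.8 - 171.7| = 159.1 km/h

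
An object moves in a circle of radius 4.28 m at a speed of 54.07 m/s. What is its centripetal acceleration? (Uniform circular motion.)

a_c = v²/r = 54.07²/4.28 = 2923.5649/4.28 = 683.08 m/s²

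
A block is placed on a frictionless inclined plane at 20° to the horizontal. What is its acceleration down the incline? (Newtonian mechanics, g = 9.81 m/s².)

a = g sin(θ) = 9.81 × sin(20°) = 9.81 × 0.342 = 3.36 m/s²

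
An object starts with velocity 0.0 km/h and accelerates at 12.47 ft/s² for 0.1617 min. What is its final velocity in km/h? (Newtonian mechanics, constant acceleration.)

v₀ = 0.0 km/h × 0.2777777777777778 = 0.0 m/s
a = 12.47 ft/s² × 0.3048 = 3.80086 m/s²
t = 0.1617 min × 60.0 = 9.702 s
v = v₀ + a × t = 0.0 + 3.80086 × 9.702 = 36.8759 m/s
v = 36.8759 m/s / 0.2777777777777778 = 132.8 km/h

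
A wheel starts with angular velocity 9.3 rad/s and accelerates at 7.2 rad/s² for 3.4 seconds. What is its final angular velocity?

ω = ω₀ + αt = 9.3 + 7.2 × 3.4 = 33.78 rad/s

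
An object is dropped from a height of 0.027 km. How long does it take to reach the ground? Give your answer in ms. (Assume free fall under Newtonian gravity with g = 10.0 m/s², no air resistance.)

h = 0.027 km × 1000.0 = 27.0 m
t = √(2h/g) = √(2 × 27.0 / 10.0) = 2.32379 s
t = 2.32379 s / 0.001 = 2324 ms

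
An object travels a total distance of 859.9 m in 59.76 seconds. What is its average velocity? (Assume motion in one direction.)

v_avg = Δd / Δt = 859.9 / 59.76 = 14.39 m/s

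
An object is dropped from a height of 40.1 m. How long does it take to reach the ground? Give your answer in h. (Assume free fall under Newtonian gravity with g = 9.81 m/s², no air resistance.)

t = √(2h/g) = √(2 × 40.1 / 9.81) = 2.85925 s
t = 2.85925 s / 3600.0 = 0.0007942 h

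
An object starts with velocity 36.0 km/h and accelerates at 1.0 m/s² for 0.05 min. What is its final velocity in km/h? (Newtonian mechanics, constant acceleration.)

v₀ = 36.0 km/h × 0.2777777777777778 = 10.0 m/s
t = 0.05 min × 60.0 = 3.0 s
v = v₀ + a × t = 10.0 + 1.0 × 3.0 = 13.0 m/s
v = 13.0 m/s / 0.2777777777777778 = 46.8 km/h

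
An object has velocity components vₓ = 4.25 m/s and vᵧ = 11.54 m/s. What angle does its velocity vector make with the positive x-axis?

θ = arctan(vᵧ/vₓ) = arctan(11.54/4.25) = 69.78°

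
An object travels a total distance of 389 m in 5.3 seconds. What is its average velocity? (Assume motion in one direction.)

v_avg = Δd / Δt = 389 / 5.3 = 73.4 m/s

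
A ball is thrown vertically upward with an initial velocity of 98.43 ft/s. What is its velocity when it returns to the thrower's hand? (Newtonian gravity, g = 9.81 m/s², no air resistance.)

By conservation of energy (no air resistance), the ball returns to the throw height with the same speed as launch, but directed downward.
|v_ground| = v₀ = 98.43 ft/s
v_ground = 98.43 ft/s (downward)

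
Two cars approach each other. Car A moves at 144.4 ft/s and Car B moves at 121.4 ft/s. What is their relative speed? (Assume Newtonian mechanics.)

v_rel = v_A + v_B = 144.4 + 121.4 = 265.8 ft/s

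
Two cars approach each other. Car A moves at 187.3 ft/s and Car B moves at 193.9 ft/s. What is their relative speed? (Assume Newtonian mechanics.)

v_rel = v_A + v_B = 187.3 + 193.9 = 381.2 ft/s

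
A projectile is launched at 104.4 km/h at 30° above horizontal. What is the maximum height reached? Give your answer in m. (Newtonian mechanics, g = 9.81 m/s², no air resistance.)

v₀ = 104.4 km/h × 0.2777777777777778 = 29.0 m/s
H = v₀² × sin²(θ) / (2g) = 29.0² × sin(30°)² / (2 × 9.81) = 841.0 × 0.25 / 19.62 = 10.72 m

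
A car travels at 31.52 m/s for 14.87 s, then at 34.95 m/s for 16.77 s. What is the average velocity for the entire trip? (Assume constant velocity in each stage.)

d₁ = v₁t₁ = 31.52 × 14.87 = 468.7024 m
d₂ = v₂t₂ = 34.95 × 16.77 = 586.1115 m
d_total = 1054.8139 m, t_total = 31.64 s
v_avg = d_total/t_total = 1054.8139/31.64 = 33.34 m/s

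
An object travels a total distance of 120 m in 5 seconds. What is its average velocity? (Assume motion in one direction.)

v_avg = Δd / Δt = 120 / 5 = 24.0 m/s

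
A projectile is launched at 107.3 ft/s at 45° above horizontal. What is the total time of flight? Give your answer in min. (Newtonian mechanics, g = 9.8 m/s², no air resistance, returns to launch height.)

v₀ = 107.3 ft/s × 0.3048 = 32.705 m/s
T = 2 × v₀ × sin(θ) / g = 2 × 32.705 × sin(45°) / 9.8 = 2 × 32.705 × 0.707107 / 9.8 = 4.71958 s
T = 4.71958 s / 60.0 = 0.07866 min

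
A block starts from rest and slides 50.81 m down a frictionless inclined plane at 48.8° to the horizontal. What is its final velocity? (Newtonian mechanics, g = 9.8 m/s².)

a = g sin(θ) = 9.8 × sin(48.8°) = 7.3737 m/s²
v = √(2ad) = √(2 × 7.3737 × 50.81) = 27.37 m/s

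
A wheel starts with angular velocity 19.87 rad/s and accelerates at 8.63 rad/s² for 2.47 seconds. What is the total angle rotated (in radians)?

θ = ω₀t + ½αt² = 19.87×2.47 + ½×8.63×2.47² = 75.4 rad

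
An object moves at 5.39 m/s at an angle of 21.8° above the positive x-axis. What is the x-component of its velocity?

vₓ = v cos(θ) = 5.39 × cos(21.8°) = 5.0 m/s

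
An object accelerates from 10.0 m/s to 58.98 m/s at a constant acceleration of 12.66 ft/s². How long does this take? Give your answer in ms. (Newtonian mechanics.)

a = 12.66 ft/s² × 0.3048 = 3.85877 m/s²
t = (v - v₀) / a = (58.98 - 10.0) / 3.85877 = 12.6932 s
t = 12.6932 s / 0.001 = 12690 ms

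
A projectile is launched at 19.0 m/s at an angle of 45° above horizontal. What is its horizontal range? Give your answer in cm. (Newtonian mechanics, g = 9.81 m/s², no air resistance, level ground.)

R = v₀² × sin(2θ) / g = 19.0² × sin(2 × 45°) / 9.81 = 361.0 × 1.0 / 9.81 = 36.7992 m
R = 36.7992 m / 0.01 = 3680 cm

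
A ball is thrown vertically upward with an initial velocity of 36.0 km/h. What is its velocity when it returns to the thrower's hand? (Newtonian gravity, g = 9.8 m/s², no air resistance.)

By conservation of energy (no air resistance), the ball returns to the throw height with the same speed as launch, but directed downward.
|v_ground| = v₀ = 36.0 km/h
v_ground = 36.0 km/h (downward)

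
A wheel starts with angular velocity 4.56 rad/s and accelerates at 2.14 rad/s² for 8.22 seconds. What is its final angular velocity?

ω = ω₀ + αt = 4.56 + 2.14 × 8.22 = 22.15 rad/s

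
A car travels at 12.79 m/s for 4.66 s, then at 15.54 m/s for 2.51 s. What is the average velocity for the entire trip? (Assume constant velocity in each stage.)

d₁ = v₁t₁ = 12.79 × 4.66 = 59.6014 m
d₂ = v₂t₂ = 15.54 × 2.51 = 39.0054 m
d_total = 98.6068 m, t_total = 7.17 s
v_avg = d_total/t_total = 98.6068/7.17 = 13.75 m/s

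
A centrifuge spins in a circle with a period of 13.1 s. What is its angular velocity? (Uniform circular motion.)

ω = 2π/T = 2π/13.1 = 0.4796 rad/s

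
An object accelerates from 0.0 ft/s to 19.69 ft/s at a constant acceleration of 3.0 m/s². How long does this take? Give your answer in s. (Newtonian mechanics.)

v₀ = 0.0 ft/s × 0.3048 = 0.0 m/s
v = 19.69 ft/s × 0.3048 = 6.00151 m/s
t = (v - v₀) / a = (6.00151 - 0.0) / 3.0 = 2.001 s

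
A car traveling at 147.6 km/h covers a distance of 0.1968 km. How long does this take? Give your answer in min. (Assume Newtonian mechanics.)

d = 0.1968 km × 1000.0 = 196.8 m
v = 147.6 km/h × 0.2777777777777778 = 41.0 m/s
t = d / v = 196.8 / 41.0 = 4.8 s
t = 4.8 s / 60.0 = 0.08 min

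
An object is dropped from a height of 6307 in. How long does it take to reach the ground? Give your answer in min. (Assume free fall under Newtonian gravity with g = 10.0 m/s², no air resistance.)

h = 6307 in × 0.0254 = 160.198 m
t = √(2h/g) = √(2 × 160.198 / 10.0) = 5.66035 s
t = 5.66035 s / 60.0 = 0.09434 min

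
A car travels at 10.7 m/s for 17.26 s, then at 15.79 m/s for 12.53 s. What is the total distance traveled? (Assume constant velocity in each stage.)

d₁ = v₁t₁ = 10.7 × 17.26 = 184.682 m
d₂ = v₂t₂ = 15.79 × 12.53 = 197.8487 m
d_total = 184.682 + 197.8487 = 382.53 m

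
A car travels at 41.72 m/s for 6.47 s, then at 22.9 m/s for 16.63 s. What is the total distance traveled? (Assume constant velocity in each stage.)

d₁ = v₁t₁ = 41.72 × 6.47 = 269.9284 m
d₂ = v₂t₂ = 22.9 × 16.63 = 380.827 m
d_total = 269.9284 + 380.827 = 650.76 m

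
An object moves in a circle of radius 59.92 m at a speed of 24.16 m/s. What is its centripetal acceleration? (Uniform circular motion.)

a_c = v²/r = 24.16²/59.92 = 583.7056/59.92 = 9.74 m/s²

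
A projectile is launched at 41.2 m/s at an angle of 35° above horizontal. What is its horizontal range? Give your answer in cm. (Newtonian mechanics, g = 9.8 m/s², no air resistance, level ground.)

R = v₀² × sin(2θ) / g = 41.2² × sin(2 × 35°) / 9.8 = 1697.44 × 0.939693 / 9.8 = 162.762 m
R = 162.762 m / 0.01 = 16280 cm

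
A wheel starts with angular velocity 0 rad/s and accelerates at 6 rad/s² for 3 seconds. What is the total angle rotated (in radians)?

θ = ω₀t + ½αt² = 0×3 + ½×6×3² = 27.0 rad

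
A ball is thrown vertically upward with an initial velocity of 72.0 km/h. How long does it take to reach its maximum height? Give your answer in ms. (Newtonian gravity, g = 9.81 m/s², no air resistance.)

v₀ = 72.0 km/h × 0.2777777777777778 = 20.0 m/s
t_up = v₀ / g = 20.0 / 9.81 = 2.03874 s
t_up = 2.03874 s / 0.001 = 2039 ms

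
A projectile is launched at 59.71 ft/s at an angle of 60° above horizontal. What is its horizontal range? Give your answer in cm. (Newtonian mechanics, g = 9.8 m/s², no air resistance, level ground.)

v₀ = 59.71 ft/s × 0.3048 = 18.1996 m/s
R = v₀² × sin(2θ) / g = 18.1996² × sin(2 × 60°) / 9.8 = 331.225 × 0.866025 / 9.8 = 29.2703 m
R = 29.2703 m / 0.01 = 2927 cm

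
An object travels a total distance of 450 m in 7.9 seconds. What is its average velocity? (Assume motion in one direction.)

v_avg = Δd / Δt = 450 / 7.9 = 56.96 m/s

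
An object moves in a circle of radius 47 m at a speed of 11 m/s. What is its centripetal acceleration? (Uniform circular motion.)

a_c = v²/r = 11²/47 = 121/47 = 2.57 m/s²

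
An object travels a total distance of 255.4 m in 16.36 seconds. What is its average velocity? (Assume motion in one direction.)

v_avg = Δd / Δt = 255.4 / 16.36 = 15.61 m/s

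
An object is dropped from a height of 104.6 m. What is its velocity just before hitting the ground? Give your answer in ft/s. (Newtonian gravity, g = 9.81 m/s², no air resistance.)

v = √(2gh) = √(2 × 9.81 × 104.6) = 45.3018 m/s
v = 45.3018 m/s / 0.3048 = 148.6 ft/s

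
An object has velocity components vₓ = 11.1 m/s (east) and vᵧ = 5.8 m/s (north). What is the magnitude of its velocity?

|v| = √(vₓ² + vᵧ²) = √(11.1² + 5.8²) = √(156.85) = 12.52 m/s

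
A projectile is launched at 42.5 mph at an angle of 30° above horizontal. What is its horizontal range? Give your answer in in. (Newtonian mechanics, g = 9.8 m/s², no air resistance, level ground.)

v₀ = 42.5 mph × 0.44704 = 18.9992 m/s
R = v₀² × sin(2θ) / g = 18.9992² × sin(2 × 30°) / 9.8 = 360.97 × 0.866025 / 9.8 = 31.8989 m
R = 31.8989 m / 0.0254 = 1256 in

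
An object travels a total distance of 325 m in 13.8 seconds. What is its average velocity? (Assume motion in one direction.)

v_avg = Δd / Δt = 325 / 13.8 = 23.55 m/s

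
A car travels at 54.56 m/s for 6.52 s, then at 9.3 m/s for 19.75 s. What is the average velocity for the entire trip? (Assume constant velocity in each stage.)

d₁ = v₁t₁ = 54.56 × 6.52 = 355.7312 m
d₂ = v₂t₂ = 9.3 × 19.75 = 183.675 m
d_total = 539.4062 m, t_total = 26.27 s
v_avg = d_total/t_total = 539.4062/26.27 = 20.53 m/s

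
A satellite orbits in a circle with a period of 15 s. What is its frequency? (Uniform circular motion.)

f = 1/T = 1/15 = 0.0667 Hz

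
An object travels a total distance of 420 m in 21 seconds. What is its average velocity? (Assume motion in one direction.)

v_avg = Δd / Δt = 420 / 21 = 20.0 m/s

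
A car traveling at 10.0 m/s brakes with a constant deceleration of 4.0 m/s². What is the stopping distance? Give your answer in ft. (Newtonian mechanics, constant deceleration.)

d = v₀² / (2a) = 10.0² / (2 × 4.0) = 100.0 / 8.0 = 12.5 m
d = 12.5 m / 0.3048 = 41.01 ft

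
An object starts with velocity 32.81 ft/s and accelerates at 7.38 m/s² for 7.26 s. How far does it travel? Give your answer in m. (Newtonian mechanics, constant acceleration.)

v₀ = 32.81 ft/s × 0.3048 = 10.0005 m/s
d = v₀ × t + ½ × a × t² = 10.0005 × 7.26 + 0.5 × 7.38 × 7.26² = 267.1 m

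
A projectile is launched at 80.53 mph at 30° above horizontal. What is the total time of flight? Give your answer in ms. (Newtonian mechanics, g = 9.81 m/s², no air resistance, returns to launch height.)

v₀ = 80.53 mph × 0.44704 = 36.0001 m/s
T = 2 × v₀ × sin(θ) / g = 2 × 36.0001 × sin(30°) / 9.81 = 2 × 36.0001 × 0.5 / 9.81 = 3.66973 s
T = 3.66973 s / 0.001 = 3670 ms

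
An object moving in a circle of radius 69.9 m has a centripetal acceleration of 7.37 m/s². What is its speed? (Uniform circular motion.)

v = √(a_c × r) = √(7.37 × 69.9) = 22.7 m/s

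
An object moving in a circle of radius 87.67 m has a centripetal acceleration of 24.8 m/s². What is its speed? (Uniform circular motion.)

v = √(a_c × r) = √(24.8 × 87.67) = 46.63 m/s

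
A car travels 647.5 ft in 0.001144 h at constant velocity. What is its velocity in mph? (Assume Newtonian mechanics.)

d = 647.5 ft × 0.3048 = 197.358 m
t = 0.001144 h × 3600.0 = 4.1184 s
v = d / t = 197.358 / 4.1184 = 47.921 m/s
v = 47.921 m/s / 0.44704 = 107.2 mph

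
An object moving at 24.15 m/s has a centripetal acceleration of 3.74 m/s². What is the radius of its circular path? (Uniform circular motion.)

r = v²/a_c = 24.15²/3.74 = 155.94 m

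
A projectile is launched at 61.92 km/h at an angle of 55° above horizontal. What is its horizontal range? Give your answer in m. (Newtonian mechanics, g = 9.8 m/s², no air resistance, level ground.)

v₀ = 61.92 km/h × 0.2777777777777778 = 17.2 m/s
R = v₀² × sin(2θ) / g = 17.2² × sin(2 × 55°) / 9.8 = 295.84 × 0.939693 / 9.8 = 28.37 m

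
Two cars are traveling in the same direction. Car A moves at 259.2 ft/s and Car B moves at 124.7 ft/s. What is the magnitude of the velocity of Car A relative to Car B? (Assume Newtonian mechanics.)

v_rel = |v_A - v_B| = |259.2 - 124.7| = 134.5 ft/s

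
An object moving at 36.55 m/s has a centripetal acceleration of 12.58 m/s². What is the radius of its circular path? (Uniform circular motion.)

r = v²/a_c = 36.55²/12.58 = 106.19 m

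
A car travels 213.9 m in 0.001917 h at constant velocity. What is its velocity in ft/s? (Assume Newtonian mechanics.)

t = 0.001917 h × 3600.0 = 6.9012 s
v = d / t = 213.9 / 6.9012 = 30.9946 m/s
v = 30.9946 m/s / 0.3048 = 101.7 ft/s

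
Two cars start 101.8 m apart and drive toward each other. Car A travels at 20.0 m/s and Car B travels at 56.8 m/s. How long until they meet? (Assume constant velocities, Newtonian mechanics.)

Combined speed: v_combined = 20.0 + 56.8 = 76.8 m/s
Time to meet: t = d/v_combined = 101.8/76.8 = 1.33 s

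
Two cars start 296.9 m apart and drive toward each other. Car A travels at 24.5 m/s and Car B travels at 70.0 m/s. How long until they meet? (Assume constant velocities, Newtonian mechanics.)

Combined speed: v_combined = 24.5 + 70.0 = 94.5 m/s
Time to meet: t = d/v_combined = 296.9/94.5 = 3.14 s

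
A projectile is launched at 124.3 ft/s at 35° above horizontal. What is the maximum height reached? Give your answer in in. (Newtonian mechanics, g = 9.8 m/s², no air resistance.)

v₀ = 124.3 ft/s × 0.3048 = 37.8866 m/s
H = v₀² × sin²(θ) / (2g) = 37.8866² × sin(35°)² / (2 × 9.8) = 1435.39 × 0.32899 / 19.6 = 24.0933 m
H = 24.0933 m / 0.0254 = 948.6 in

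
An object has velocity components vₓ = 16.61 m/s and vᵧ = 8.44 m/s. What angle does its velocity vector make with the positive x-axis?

θ = arctan(vᵧ/vₓ) = arctan(8.44/16.61) = 26.94°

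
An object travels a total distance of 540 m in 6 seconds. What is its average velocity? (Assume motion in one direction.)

v_avg = Δd / Δt = 540 / 6 = 90.0 m/s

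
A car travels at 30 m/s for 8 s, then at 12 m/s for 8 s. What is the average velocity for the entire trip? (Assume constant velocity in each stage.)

d₁ = v₁t₁ = 30 × 8 = 240 m
d₂ = v₂t₂ = 12 × 8 = 96 m
d_total = 336 m, t_total = 16 s
v_avg = d_total/t_total = 336/16 = 21.0 m/s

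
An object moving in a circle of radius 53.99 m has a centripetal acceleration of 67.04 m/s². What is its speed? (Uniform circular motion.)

v = √(a_c × r) = √(67.04 × 53.99) = 60.16 m/s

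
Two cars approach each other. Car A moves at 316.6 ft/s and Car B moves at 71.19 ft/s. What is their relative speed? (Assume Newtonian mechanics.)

v_rel = v_A + v_B = 316.6 + 71.19 = 387.79 ft/s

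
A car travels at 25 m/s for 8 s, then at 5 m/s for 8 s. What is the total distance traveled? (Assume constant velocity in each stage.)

d₁ = v₁t₁ = 25 × 8 = 200 m
d₂ = v₂t₂ = 5 × 8 = 40 m
d_total = 200 + 40 = 240 m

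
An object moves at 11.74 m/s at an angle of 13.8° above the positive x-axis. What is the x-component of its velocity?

vₓ = v cos(θ) = 11.74 × cos(13.8°) = 11.4 m/s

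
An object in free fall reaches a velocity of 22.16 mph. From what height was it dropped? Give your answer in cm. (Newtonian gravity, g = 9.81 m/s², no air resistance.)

v = 22.16 mph × 0.44704 = 9.90641 m/s
h = v² / (2g) = 9.90641² / (2 × 9.81) = 5.00188 m
h = 5.00188 m / 0.01 = 500.2 cm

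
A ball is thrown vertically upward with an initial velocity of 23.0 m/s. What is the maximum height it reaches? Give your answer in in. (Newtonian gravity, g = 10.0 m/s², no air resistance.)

h_max = v₀² / (2g) = 23.0² / (2 × 10.0) = 529.0 / 20.0 = 26.45 m
h_max = 26.45 m / 0.0254 = 1041 in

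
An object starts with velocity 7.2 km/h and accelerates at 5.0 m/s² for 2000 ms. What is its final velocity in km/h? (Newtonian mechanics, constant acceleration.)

v₀ = 7.2 km/h × 0.2777777777777778 = 2.0 m/s
t = 2000 ms × 0.001 = 2.0 s
v = v₀ + a × t = 2.0 + 5.0 × 2.0 = 12.0 m/s
v = 12.0 m/s / 0.2777777777777778 = 43.2 km/h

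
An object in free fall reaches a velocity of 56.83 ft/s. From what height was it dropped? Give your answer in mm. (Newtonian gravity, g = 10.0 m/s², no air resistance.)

v = 56.83 ft/s × 0.3048 = 17.3218 m/s
h = v² / (2g) = 17.3218² / (2 × 10.0) = 15.0022 m
h = 15.0022 m / 0.001 = 15000 mm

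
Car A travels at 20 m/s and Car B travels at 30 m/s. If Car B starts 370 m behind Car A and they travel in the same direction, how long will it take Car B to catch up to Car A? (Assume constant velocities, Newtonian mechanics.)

Relative speed: v_rel = 30 - 20 = 10 m/s
Time to catch: t = d₀/v_rel = 370/10 = 37.0 s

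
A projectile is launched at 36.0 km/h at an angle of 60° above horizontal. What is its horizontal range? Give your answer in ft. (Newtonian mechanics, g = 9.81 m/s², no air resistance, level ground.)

v₀ = 36.0 km/h × 0.2777777777777778 = 10.0 m/s
R = v₀² × sin(2θ) / g = 10.0² × sin(2 × 60°) / 9.81 = 100.0 × 0.866025 / 9.81 = 8.82798 m
R = 8.82798 m / 0.3048 = 28.96 ft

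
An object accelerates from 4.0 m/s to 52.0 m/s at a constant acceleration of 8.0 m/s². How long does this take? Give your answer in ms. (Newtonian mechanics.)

t = (v - v₀) / a = (52.0 - 4.0) / 8.0 = 6.0 s
t = 6.0 s / 0.001 = 6000 ms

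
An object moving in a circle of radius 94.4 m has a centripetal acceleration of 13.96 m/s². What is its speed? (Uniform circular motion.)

v = √(a_c × r) = √(13.96 × 94.4) = 36.3 m/s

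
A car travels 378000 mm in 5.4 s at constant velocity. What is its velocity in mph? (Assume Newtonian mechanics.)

d = 378000 mm × 0.001 = 378.0 m
v = d / t = 378.0 / 5.4 = 70.0 m/s
v = 70.0 m/s / 0.44704 = 156.6 mph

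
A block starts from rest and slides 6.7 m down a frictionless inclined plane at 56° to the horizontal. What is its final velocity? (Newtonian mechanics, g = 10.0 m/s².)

a = g sin(θ) = 10.0 × sin(56°) = 8.2904 m/s²
v = √(2ad) = √(2 × 8.2904 × 6.7) = 10.54 m/s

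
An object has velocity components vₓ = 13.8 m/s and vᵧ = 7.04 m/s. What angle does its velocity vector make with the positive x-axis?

θ = arctan(vᵧ/vₓ) = arctan(7.04/13.8) = 27.03°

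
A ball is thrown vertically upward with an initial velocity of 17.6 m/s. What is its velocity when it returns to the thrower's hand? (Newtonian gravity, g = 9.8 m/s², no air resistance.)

By conservation of energy (no air resistance), the ball returns to the throw height with the same speed as launch, but directed downward.
|v_ground| = v₀ = 17.6 m/s
v_ground = 17.6 m/s (downward)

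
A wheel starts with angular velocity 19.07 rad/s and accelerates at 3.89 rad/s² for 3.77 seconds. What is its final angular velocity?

ω = ω₀ + αt = 19.07 + 3.89 × 3.77 = 33.74 rad/s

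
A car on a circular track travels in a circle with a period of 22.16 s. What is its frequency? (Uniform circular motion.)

f = 1/T = 1/22.16 = 0.0451 Hz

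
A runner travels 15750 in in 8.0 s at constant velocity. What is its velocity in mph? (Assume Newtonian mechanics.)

d = 15750 in × 0.0254 = 400.05 m
v = d / t = 400.05 / 8.0 = 50.0063 m/s
v = 50.0063 m/s / 0.44704 = 111.9 mph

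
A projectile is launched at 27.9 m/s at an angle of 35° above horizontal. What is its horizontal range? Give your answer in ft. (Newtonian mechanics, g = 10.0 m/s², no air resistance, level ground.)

R = v₀² × sin(2θ) / g = 27.9² × sin(2 × 35°) / 10.0 = 778.41 × 0.939693 / 10.0 = 73.1466 m
R = 73.1466 m / 0.3048 = 240.0 ft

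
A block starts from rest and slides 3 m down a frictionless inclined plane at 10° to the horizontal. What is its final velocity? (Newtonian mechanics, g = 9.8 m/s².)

a = g sin(θ) = 9.8 × sin(10°) = 1.7018 m/s²
v = √(2ad) = √(2 × 1.7018 × 3) = 3.2 m/s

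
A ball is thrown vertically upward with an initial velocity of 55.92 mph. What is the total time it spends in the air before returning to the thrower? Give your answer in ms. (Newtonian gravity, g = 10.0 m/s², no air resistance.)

v₀ = 55.92 mph × 0.44704 = 24.9985 m/s
t_total = 2 × v₀ / g = 2 × 24.9985 / 10.0 = 4.9997 s
t_total = 4.9997 s / 0.001 = 5000 ms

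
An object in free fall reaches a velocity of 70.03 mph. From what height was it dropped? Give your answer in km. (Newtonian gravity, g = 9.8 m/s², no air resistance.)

v = 70.03 mph × 0.44704 = 31.3062 m/s
h = v² / (2g) = 31.3062² / (2 × 9.8) = 50.004 m
h = 50.004 m / 1000.0 = 0.05 km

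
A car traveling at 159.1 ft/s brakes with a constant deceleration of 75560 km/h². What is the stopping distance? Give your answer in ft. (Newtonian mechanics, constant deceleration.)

v₀ = 159.1 ft/s × 0.3048 = 48.4937 m/s
a = 75560 km/h² × 7.716049382716049e-05 = 5.83025 m/s²
d = v₀² / (2a) = 48.4937² / (2 × 5.83025) = 2351.64 / 11.6605 = 201.676 m
d = 201.676 m / 0.3048 = 661.7 ft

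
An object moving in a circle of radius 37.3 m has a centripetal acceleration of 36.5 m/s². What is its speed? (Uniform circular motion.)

v = √(a_c × r) = √(36.5 × 37.3) = 36.9 m/s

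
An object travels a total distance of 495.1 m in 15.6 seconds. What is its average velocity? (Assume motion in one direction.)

v_avg = Δd / Δt = 495.1 / 15.6 = 31.74 m/s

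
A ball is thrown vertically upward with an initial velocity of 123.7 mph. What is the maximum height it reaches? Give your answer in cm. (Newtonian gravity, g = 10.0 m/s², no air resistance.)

v₀ = 123.7 mph × 0.44704 = 55.2988 m/s
h_max = v₀² / (2g) = 55.2988² / (2 × 10.0) = 3057.96 / 20.0 = 152.898 m
h_max = 152.898 m / 0.01 = 15290 cm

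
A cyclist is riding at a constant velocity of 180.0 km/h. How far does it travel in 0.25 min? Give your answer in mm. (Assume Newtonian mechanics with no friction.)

v = 180.0 km/h × 0.2777777777777778 = 50.0 m/s
t = 0.25 min × 60.0 = 15.0 s
d = v × t = 50.0 × 15.0 = 750.0 m
d = 750.0 m / 0.001 = 750000 mm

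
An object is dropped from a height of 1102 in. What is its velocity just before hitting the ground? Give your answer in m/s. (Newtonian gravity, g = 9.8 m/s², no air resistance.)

h = 1102 in × 0.0254 = 27.9908 m
v = √(2gh) = √(2 × 9.8 × 27.9908) = 23.42 m/s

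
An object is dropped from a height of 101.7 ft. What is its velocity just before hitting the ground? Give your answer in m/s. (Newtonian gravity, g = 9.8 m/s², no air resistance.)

h = 101.7 ft × 0.3048 = 30.9982 m
v = √(2gh) = √(2 × 9.8 × 30.9982) = 24.65 m/s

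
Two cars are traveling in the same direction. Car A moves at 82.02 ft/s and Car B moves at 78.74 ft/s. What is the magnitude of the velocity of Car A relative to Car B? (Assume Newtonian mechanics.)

v_rel = |v_A - v_B| = |82.02 - 78.74| = 3.28 ft/s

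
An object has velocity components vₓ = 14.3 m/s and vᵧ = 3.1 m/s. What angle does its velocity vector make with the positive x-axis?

θ = arctan(vᵧ/vₓ) = arctan(3.1/14.3) = 12.23°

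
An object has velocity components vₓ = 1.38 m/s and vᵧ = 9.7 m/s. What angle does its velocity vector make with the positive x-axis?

θ = arctan(vᵧ/vₓ) = arctan(9.7/1.38) = 81.9°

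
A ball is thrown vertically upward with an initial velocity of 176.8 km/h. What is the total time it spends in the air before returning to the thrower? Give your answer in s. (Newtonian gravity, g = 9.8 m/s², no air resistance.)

v₀ = 176.8 km/h × 0.2777777777777778 = 49.1111 m/s
t_total = 2 × v₀ / g = 2 × 49.1111 / 9.8 = 10.02 s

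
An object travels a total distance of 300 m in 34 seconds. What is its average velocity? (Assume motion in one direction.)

v_avg = Δd / Δt = 300 / 34 = 8.82 m/s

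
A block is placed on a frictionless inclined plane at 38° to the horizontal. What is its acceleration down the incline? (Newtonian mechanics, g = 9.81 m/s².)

a = g sin(θ) = 9.81 × sin(38°) = 9.81 × 0.6157 = 6.04 m/s²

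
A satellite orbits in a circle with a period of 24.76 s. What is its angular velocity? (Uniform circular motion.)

ω = 2π/T = 2π/24.76 = 0.2538 rad/s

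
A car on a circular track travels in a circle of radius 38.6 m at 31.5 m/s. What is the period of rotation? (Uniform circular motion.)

T = 2πr/v = 2π×38.6/31.5 = 7.7 s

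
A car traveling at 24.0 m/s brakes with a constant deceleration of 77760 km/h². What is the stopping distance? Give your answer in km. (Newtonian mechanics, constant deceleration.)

a = 77760 km/h² × 7.716049382716049e-05 = 6.0 m/s²
d = v₀² / (2a) = 24.0² / (2 × 6.0) = 576.0 / 12.0 = 48.0 m
d = 48.0 m / 1000.0 = 0.048 km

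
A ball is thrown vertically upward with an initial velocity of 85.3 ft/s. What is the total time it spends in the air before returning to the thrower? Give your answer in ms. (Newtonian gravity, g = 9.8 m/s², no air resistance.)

v₀ = 85.3 ft/s × 0.3048 = 25.9994 m/s
t_total = 2 × v₀ / g = 2 × 25.9994 / 9.8 = 5.306 s
t_total = 5.306 s / 0.001 = 5306 ms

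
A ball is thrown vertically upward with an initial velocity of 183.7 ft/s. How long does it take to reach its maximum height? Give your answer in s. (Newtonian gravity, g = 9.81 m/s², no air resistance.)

v₀ = 183.7 ft/s × 0.3048 = 55.9918 m/s
t_up = v₀ / g = 55.9918 / 9.81 = 5.708 s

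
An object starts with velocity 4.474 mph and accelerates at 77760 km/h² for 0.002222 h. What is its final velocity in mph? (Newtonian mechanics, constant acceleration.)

v₀ = 4.474 mph × 0.44704 = 2.00006 m/s
a = 77760 km/h² × 7.716049382716049e-05 = 6.0 m/s²
t = 0.002222 h × 3600.0 = 7.9992 s
v = v₀ + a × t = 2.00006 + 6.0 × 7.9992 = 49.9953 m/s
v = 49.9953 m/s / 0.44704 = 111.8 mph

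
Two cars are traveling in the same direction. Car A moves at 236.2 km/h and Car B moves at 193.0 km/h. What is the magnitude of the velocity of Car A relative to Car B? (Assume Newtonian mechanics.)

v_rel = |v_A - v_B| = |236.2 - 193.0| = 43.2 km/h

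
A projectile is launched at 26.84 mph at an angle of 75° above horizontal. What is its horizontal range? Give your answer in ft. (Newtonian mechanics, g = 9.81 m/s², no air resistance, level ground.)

v₀ = 26.84 mph × 0.44704 = 11.9986 m/s
R = v₀² × sin(2θ) / g = 11.9986² × sin(2 × 75°) / 9.81 = 143.966 × 0.5 / 9.81 = 7.33772 m
R = 7.33772 m / 0.3048 = 24.07 ft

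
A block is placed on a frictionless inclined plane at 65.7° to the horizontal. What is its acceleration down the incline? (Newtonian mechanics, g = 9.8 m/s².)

a = g sin(θ) = 9.8 × sin(65.7°) = 9.8 × 0.9114 = 8.93 m/s²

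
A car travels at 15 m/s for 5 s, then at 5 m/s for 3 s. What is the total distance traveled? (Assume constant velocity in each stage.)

d₁ = v₁t₁ = 15 × 5 = 75 m
d₂ = v₂t₂ = 5 × 3 = 15 m
d_total = 75 + 15 = 90 m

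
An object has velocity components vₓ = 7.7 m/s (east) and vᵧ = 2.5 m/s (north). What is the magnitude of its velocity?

|v| = √(vₓ² + vᵧ²) = √(7.7² + 2.5²) = √(65.54) = 8.1 m/s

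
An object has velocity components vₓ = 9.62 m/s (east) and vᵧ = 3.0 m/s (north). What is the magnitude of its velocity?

|v| = √(vₓ² + vᵧ²) = √(9.62² + 3.0²) = √(101.5444) = 10.08 m/s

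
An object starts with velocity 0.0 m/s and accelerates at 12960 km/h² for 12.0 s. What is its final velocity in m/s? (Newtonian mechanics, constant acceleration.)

a = 12960 km/h² × 7.716049382716049e-05 = 1.0 m/s²
v = v₀ + a × t = 0.0 + 1.0 × 12.0 = 12.0 m/s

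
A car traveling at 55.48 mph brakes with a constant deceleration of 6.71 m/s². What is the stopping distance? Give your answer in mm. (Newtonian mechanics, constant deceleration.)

v₀ = 55.48 mph × 0.44704 = 24.8018 m/s
d = v₀² / (2a) = 24.8018² / (2 × 6.71) = 615.129 / 13.42 = 45.8367 m
d = 45.8367 m / 0.001 = 45840 mm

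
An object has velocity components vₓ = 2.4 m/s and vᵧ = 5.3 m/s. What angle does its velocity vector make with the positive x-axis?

θ = arctan(vᵧ/vₓ) = arctan(5.3/2.4) = 65.64°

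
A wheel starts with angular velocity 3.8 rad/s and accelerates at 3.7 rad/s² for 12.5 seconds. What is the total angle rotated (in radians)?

θ = ω₀t + ½αt² = 3.8×12.5 + ½×3.7×12.5² = 336.56 rad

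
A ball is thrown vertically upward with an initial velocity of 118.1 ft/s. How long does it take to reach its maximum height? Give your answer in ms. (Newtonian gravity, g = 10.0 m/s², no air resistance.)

v₀ = 118.1 ft/s × 0.3048 = 35.9969 m/s
t_up = v₀ / g = 35.9969 / 10.0 = 3.59969 s
t_up = 3.59969 s / 0.001 = 3600 ms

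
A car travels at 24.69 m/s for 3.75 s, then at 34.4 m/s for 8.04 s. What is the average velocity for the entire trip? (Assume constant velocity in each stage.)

d₁ = v₁t₁ = 24.69 × 3.75 = 92.5875 m
d₂ = v₂t₂ = 34.4 × 8.04 = 276.576 m
d_total = 369.1635 m, t_total = 11.79 s
v_avg = d_total/t_total = 369.1635/11.79 = 31.31 m/s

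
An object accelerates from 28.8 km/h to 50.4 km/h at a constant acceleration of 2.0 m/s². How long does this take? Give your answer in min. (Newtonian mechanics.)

v₀ = 28.8 km/h × 0.2777777777777778 = 8.0 m/s
v = 50.4 km/h × 0.2777777777777778 = 14.0 m/s
t = (v - v₀) / a = (14.0 - 8.0) / 2.0 = 3.0 s
t = 3.0 s / 60.0 = 0.05 min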